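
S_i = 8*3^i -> [8, 24, 72, 216, 648]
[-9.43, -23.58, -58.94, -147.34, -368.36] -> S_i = -9.43*2.50^i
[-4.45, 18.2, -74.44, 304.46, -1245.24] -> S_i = -4.45*(-4.09)^i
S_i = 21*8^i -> [21, 168, 1344, 10752, 86016]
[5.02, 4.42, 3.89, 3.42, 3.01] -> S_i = 5.02*0.88^i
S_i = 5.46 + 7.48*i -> [5.46, 12.94, 20.42, 27.9, 35.38]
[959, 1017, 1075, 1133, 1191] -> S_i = 959 + 58*i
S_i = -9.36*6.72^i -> [-9.36, -62.9, -422.68, -2840.43, -19087.67]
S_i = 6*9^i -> [6, 54, 486, 4374, 39366]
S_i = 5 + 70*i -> [5, 75, 145, 215, 285]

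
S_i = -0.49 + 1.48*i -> [-0.49, 0.99, 2.47, 3.95, 5.43]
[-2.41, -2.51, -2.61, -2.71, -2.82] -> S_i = -2.41*1.04^i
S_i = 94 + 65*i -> [94, 159, 224, 289, 354]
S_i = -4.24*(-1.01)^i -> [-4.24, 4.28, -4.33, 4.37, -4.41]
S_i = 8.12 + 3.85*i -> [8.12, 11.97, 15.82, 19.67, 23.52]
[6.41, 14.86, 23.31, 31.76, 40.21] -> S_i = 6.41 + 8.45*i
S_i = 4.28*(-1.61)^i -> [4.28, -6.89, 11.09, -17.86, 28.76]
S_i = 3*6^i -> [3, 18, 108, 648, 3888]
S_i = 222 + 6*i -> [222, 228, 234, 240, 246]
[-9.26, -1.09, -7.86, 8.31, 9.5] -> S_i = Random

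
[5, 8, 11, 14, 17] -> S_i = 5 + 3*i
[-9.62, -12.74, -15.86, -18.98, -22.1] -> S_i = -9.62 + -3.12*i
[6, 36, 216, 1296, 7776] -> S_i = 6*6^i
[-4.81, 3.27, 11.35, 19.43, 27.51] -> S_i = -4.81 + 8.08*i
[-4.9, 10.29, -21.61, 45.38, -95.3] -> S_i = -4.90*(-2.10)^i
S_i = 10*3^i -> [10, 30, 90, 270, 810]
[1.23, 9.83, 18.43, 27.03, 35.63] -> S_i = 1.23 + 8.60*i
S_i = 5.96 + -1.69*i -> [5.96, 4.27, 2.58, 0.89, -0.8]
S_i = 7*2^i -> [7, 14, 28, 56, 112]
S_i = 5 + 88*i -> [5, 93, 181, 269, 357]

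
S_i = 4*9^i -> [4, 36, 324, 2916, 26244]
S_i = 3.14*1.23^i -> [3.14, 3.86, 4.75, 5.84, 7.19]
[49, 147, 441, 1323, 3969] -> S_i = 49*3^i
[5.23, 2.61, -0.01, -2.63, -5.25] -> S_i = 5.23 + -2.62*i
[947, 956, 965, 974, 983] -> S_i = 947 + 9*i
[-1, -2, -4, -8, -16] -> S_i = -1*2^i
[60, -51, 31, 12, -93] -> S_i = Random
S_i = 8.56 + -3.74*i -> [8.56, 4.82, 1.08, -2.66, -6.4]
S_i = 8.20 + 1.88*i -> [8.2, 10.08, 11.96, 13.84, 15.72]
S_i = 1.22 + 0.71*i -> [1.22, 1.93, 2.64, 3.35, 4.06]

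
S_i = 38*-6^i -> [38, -228, 1368, -8208, 49248]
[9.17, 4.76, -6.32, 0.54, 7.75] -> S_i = Random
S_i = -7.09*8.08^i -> [-7.09, -57.29, -462.88, -3740.08, -30219.81]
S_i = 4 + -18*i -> [4, -14, -32, -50, -68]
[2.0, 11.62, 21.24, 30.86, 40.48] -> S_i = 2.00 + 9.62*i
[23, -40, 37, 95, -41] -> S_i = Random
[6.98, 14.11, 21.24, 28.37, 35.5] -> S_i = 6.98 + 7.13*i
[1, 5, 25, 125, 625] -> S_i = 1*5^i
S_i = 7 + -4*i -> [7, 3, -1, -5, -9]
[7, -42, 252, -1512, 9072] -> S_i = 7*-6^i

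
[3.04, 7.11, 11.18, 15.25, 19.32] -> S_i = 3.04 + 4.07*i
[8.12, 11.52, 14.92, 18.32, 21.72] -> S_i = 8.12 + 3.40*i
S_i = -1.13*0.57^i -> [-1.13, -0.64, -0.37, -0.21, -0.12]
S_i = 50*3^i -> [50, 150, 450, 1350, 4050]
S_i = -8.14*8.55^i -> [-8.14, -69.6, -595.05, -5087.71, -43499.96]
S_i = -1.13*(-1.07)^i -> [-1.13, 1.21, -1.29, 1.38, -1.48]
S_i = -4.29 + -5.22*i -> [-4.29, -9.51, -14.73, -19.95, -25.17]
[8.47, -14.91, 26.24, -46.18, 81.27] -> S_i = 8.47*(-1.76)^i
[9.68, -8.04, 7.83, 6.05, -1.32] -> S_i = Random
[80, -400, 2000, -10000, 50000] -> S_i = 80*-5^i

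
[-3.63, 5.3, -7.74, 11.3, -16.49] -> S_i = -3.63*(-1.46)^i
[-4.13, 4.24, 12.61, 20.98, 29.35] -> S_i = -4.13 + 8.37*i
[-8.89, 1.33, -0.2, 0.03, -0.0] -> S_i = -8.89*(-0.15)^i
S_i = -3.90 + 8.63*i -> [-3.9, 4.73, 13.36, 21.99, 30.62]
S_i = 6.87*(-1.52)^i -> [6.87, -10.44, 15.87, -24.13, 36.67]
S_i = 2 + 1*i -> [2, 3, 4, 5, 6]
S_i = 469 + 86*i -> [469, 555, 641, 727, 813]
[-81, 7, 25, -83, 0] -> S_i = Random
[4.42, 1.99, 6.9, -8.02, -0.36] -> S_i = Random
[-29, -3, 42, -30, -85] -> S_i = Random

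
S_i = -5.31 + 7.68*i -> [-5.31, 2.37, 10.05, 17.73, 25.41]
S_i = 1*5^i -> [1, 5, 25, 125, 625]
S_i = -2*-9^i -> [-2, 18, -162, 1458, -13122]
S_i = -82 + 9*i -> [-82, -73, -64, -55, -46]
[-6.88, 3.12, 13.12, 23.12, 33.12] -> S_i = -6.88 + 10.00*i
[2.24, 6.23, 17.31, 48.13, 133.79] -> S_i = 2.24*2.78^i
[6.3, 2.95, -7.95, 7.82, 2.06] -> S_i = Random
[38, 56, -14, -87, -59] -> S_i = Random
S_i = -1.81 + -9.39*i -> [-1.81, -11.2, -20.59, -29.98, -39.37]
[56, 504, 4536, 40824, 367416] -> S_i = 56*9^i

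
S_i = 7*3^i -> [7, 21, 63, 189, 567]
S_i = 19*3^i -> [19, 57, 171, 513, 1539]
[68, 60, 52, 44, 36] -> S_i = 68 + -8*i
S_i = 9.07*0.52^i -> [9.07, 4.72, 2.45, 1.28, 0.66]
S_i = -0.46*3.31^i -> [-0.46, -1.52, -5.04, -16.68, -55.22]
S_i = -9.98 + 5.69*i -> [-9.98, -4.29, 1.4, 7.09, 12.78]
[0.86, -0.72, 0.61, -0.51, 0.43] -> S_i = 0.86*(-0.84)^i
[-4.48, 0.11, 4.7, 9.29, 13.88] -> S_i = -4.48 + 4.59*i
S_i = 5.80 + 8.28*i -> [5.8, 14.08, 22.36, 30.64, 38.92]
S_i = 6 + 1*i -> [6, 7, 8, 9, 10]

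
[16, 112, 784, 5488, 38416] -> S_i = 16*7^i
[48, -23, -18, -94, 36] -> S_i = Random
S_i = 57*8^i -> [57, 456, 3648, 29184, 233472]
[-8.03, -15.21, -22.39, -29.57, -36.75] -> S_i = -8.03 + -7.18*i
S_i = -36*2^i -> [-36, -72, -144, -288, -576]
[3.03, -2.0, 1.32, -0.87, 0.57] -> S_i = 3.03*(-0.66)^i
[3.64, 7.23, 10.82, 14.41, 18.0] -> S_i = 3.64 + 3.59*i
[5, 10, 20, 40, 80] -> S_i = 5*2^i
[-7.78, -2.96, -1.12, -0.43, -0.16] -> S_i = -7.78*0.38^i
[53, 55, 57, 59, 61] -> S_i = 53 + 2*i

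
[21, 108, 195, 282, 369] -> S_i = 21 + 87*i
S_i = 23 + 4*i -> [23, 27, 31, 35, 39]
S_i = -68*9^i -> [-68, -612, -5508, -49572, -446148]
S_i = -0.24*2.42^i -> [-0.24, -0.58, -1.41, -3.4, -8.23]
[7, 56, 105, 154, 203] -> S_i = 7 + 49*i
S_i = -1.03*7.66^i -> [-1.03, -7.89, -60.44, -462.94, -3546.11]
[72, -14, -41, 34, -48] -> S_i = Random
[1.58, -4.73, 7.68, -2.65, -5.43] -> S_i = Random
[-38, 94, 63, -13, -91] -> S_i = Random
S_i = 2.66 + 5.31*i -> [2.66, 7.97, 13.28, 18.59, 23.9]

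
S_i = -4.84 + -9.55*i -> [-4.84, -14.39, -23.94, -33.49, -43.04]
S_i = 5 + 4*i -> [5, 9, 13, 17, 21]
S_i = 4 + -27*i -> [4, -23, -50, -77, -104]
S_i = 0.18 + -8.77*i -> [0.18, -8.59, -17.36, -26.13, -34.9]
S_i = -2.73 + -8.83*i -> [-2.73, -11.56, -20.39, -29.22, -38.05]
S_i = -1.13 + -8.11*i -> [-1.13, -9.24, -17.35, -25.46, -33.57]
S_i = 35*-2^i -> [35, -70, 140, -280, 560]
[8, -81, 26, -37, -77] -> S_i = Random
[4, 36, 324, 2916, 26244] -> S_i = 4*9^i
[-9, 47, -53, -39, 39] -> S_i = Random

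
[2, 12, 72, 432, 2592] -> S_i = 2*6^i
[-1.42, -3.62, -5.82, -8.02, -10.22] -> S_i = -1.42 + -2.20*i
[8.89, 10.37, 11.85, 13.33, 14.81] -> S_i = 8.89 + 1.48*i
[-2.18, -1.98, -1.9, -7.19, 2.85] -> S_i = Random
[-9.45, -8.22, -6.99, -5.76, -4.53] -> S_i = -9.45 + 1.23*i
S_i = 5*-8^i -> [5, -40, 320, -2560, 20480]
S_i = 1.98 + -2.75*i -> [1.98, -0.77, -3.52, -6.27, -9.02]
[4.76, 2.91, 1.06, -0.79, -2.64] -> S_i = 4.76 + -1.85*i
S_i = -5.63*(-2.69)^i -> [-5.63, 15.14, -40.74, 109.59, -294.79]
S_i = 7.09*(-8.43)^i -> [7.09, -59.77, 503.85, -4247.46, 35806.06]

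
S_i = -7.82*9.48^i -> [-7.82, -74.13, -702.79, -6662.42, -63159.71]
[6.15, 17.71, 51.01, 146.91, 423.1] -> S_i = 6.15*2.88^i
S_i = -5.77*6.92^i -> [-5.77, -39.93, -276.3, -1912.03, -13231.23]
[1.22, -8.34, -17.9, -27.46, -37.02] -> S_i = 1.22 + -9.56*i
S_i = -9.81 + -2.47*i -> [-9.81, -12.28, -14.75, -17.22, -19.69]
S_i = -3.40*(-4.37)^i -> [-3.4, 14.86, -64.93, 283.74, -1239.95]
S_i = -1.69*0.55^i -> [-1.69, -0.93, -0.51, -0.28, -0.15]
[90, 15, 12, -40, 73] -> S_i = Random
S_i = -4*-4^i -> [-4, 16, -64, 256, -1024]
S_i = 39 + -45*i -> [39, -6, -51, -96, -141]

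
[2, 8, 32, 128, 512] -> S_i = 2*4^i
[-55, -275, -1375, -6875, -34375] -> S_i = -55*5^i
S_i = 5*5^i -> [5, 25, 125, 625, 3125]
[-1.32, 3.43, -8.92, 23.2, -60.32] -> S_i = -1.32*(-2.60)^i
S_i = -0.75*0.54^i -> [-0.75, -0.4, -0.22, -0.12, -0.06]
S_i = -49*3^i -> [-49, -147, -441, -1323, -3969]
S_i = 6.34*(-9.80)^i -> [6.34, -62.13, 608.89, -5967.16, 58478.14]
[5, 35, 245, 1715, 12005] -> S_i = 5*7^i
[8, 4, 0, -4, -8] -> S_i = 8 + -4*i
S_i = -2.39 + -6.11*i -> [-2.39, -8.5, -14.61, -20.72, -26.83]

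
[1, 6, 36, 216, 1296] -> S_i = 1*6^i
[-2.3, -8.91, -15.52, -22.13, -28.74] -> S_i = -2.30 + -6.61*i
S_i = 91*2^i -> [91, 182, 364, 728, 1456]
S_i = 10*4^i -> [10, 40, 160, 640, 2560]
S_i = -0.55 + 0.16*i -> [-0.55, -0.39, -0.23, -0.07, 0.09]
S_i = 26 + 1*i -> [26, 27, 28, 29, 30]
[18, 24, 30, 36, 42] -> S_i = 18 + 6*i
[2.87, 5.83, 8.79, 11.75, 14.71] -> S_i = 2.87 + 2.96*i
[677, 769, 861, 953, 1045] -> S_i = 677 + 92*i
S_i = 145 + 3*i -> [145, 148, 151, 154, 157]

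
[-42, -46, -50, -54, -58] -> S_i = -42 + -4*i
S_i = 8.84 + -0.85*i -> [8.84, 7.99, 7.14, 6.29, 5.44]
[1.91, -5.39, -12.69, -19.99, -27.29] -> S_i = 1.91 + -7.30*i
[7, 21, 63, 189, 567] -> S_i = 7*3^i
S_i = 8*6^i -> [8, 48, 288, 1728, 10368]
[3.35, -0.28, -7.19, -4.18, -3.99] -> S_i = Random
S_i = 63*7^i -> [63, 441, 3087, 21609, 151263]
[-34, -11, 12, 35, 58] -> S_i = -34 + 23*i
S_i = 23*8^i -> [23, 184, 1472, 11776, 94208]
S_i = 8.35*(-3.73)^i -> [8.35, -31.15, 116.17, -433.32, 1616.3]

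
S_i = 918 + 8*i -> [918, 926, 934, 942, 950]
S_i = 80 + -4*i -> [80, 76, 72, 68, 64]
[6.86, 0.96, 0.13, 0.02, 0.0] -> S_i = 6.86*0.14^i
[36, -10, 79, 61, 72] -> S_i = Random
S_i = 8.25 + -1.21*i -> [8.25, 7.04, 5.83, 4.62, 3.41]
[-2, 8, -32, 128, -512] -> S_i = -2*-4^i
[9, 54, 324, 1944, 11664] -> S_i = 9*6^i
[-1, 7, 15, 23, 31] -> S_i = -1 + 8*i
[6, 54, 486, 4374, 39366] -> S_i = 6*9^i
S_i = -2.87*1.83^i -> [-2.87, -5.25, -9.61, -17.59, -32.19]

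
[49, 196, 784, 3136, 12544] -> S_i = 49*4^i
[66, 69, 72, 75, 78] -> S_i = 66 + 3*i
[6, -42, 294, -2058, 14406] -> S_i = 6*-7^i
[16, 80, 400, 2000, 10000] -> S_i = 16*5^i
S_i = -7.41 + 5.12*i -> [-7.41, -2.29, 2.83, 7.95, 13.07]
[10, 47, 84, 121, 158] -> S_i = 10 + 37*i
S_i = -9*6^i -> [-9, -54, -324, -1944, -11664]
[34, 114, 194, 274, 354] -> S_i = 34 + 80*i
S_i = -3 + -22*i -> [-3, -25, -47, -69, -91]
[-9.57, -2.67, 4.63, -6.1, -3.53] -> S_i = Random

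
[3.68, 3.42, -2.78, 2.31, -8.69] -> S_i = Random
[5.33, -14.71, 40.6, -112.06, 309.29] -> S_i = 5.33*(-2.76)^i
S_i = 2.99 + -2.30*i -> [2.99, 0.69, -1.61, -3.91, -6.21]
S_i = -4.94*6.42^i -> [-4.94, -31.71, -203.61, -1307.17, -8392.03]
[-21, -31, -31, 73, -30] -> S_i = Random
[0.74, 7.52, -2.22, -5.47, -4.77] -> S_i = Random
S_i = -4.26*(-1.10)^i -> [-4.26, 4.69, -5.15, 5.67, -6.24]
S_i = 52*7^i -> [52, 364, 2548, 17836, 124852]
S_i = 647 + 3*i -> [647, 650, 653, 656, 659]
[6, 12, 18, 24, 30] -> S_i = 6 + 6*i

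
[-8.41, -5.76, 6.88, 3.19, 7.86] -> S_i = Random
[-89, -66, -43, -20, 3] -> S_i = -89 + 23*i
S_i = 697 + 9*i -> [697, 706, 715, 724, 733]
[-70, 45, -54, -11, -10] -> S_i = Random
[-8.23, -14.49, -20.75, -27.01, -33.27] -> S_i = -8.23 + -6.26*i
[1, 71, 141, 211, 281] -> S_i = 1 + 70*i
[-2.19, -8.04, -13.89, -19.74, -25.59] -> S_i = -2.19 + -5.85*i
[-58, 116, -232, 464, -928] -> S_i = -58*-2^i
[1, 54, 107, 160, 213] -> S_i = 1 + 53*i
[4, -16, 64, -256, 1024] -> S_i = 4*-4^i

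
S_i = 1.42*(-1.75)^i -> [1.42, -2.48, 4.35, -7.61, 13.32]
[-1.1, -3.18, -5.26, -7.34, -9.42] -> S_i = -1.10 + -2.08*i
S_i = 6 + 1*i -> [6, 7, 8, 9, 10]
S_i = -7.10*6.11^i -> [-7.1, -43.38, -265.06, -1619.5, -9895.17]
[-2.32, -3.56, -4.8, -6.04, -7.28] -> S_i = -2.32 + -1.24*i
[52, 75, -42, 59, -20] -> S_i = Random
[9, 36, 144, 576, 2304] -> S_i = 9*4^i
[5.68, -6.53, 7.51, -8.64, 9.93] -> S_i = 5.68*(-1.15)^i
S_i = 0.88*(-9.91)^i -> [0.88, -8.72, 86.42, -856.45, 8487.45]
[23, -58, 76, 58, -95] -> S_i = Random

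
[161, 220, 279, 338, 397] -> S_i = 161 + 59*i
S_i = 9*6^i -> [9, 54, 324, 1944, 11664]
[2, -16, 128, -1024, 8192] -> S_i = 2*-8^i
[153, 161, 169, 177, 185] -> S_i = 153 + 8*i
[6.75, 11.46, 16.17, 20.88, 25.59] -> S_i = 6.75 + 4.71*i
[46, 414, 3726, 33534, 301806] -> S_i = 46*9^i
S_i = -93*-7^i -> [-93, 651, -4557, 31899, -223293]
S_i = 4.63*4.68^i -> [4.63, 21.67, 101.41, 474.59, 2221.08]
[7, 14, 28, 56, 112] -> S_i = 7*2^i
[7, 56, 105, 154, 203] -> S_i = 7 + 49*i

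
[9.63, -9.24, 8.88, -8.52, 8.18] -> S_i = 9.63*(-0.96)^i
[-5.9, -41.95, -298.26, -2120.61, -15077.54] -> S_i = -5.90*7.11^i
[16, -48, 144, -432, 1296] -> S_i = 16*-3^i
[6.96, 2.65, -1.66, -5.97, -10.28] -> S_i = 6.96 + -4.31*i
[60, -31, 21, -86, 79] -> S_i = Random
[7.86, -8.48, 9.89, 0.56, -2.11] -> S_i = Random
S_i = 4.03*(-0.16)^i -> [4.03, -0.64, 0.1, -0.02, 0.0]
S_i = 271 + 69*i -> [271, 340, 409, 478, 547]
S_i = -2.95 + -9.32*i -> [-2.95, -12.27, -21.59, -30.91, -40.23]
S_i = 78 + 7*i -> [78, 85, 92, 99, 106]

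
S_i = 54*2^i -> [54, 108, 216, 432, 864]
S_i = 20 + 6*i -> [20, 26, 32, 38, 44]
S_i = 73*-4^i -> [73, -292, 1168, -4672, 18688]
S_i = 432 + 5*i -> [432, 437, 442, 447, 452]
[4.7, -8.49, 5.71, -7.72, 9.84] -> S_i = Random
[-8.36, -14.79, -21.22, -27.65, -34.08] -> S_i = -8.36 + -6.43*i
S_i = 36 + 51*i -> [36, 87, 138, 189, 240]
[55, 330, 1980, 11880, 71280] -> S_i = 55*6^i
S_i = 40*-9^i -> [40, -360, 3240, -29160, 262440]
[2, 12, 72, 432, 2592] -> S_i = 2*6^i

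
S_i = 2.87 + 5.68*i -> [2.87, 8.55, 14.23, 19.91, 25.59]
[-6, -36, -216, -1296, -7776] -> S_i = -6*6^i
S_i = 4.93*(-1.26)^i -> [4.93, -6.21, 7.83, -9.86, 12.43]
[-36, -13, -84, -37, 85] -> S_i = Random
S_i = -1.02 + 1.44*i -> [-1.02, 0.42, 1.86, 3.3, 4.74]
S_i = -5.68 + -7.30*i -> [-5.68, -12.98, -20.28, -27.58, -34.88]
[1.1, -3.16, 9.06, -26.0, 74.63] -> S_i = 1.10*(-2.87)^i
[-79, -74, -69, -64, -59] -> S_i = -79 + 5*i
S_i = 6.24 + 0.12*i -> [6.24, 6.36, 6.48, 6.6, 6.72]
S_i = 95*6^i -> [95, 570, 3420, 20520, 123120]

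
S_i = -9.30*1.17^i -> [-9.3, -10.88, -12.73, -14.9, -17.43]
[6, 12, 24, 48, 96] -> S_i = 6*2^i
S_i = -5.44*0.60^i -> [-5.44, -3.26, -1.96, -1.18, -0.71]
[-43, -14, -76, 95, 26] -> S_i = Random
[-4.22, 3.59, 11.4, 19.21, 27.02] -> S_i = -4.22 + 7.81*i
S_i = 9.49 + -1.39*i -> [9.49, 8.1, 6.71, 5.32, 3.93]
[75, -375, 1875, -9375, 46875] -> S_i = 75*-5^i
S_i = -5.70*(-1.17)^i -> [-5.7, 6.67, -7.8, 9.13, -10.68]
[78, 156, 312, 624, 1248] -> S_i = 78*2^i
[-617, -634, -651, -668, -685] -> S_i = -617 + -17*i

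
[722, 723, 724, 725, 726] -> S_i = 722 + 1*i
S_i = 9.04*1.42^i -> [9.04, 12.84, 18.23, 25.88, 36.76]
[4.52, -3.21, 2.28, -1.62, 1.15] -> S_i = 4.52*(-0.71)^i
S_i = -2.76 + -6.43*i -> [-2.76, -9.19, -15.62, -22.05, -28.48]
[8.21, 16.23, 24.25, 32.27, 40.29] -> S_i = 8.21 + 8.02*i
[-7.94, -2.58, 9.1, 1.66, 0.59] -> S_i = Random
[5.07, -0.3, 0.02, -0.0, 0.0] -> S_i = 5.07*(-0.06)^i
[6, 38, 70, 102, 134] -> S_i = 6 + 32*i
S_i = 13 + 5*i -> [13, 18, 23, 28, 33]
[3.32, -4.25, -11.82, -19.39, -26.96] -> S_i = 3.32 + -7.57*i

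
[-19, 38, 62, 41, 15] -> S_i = Random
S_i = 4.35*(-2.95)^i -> [4.35, -12.83, 37.86, -111.67, 329.44]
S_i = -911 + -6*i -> [-911, -917, -923, -929, -935]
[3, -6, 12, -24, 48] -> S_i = 3*-2^i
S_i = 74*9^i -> [74, 666, 5994, 53946, 485514]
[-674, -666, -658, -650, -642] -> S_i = -674 + 8*i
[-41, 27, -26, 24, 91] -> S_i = Random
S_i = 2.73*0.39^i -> [2.73, 1.06, 0.42, 0.16, 0.06]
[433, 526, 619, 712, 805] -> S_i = 433 + 93*i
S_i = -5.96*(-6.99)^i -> [-5.96, 41.66, -291.21, 2035.53, -14228.36]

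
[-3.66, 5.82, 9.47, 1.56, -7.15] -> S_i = Random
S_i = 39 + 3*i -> [39, 42, 45, 48, 51]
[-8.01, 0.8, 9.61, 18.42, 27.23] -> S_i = -8.01 + 8.81*i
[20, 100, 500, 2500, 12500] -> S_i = 20*5^i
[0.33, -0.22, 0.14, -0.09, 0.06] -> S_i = 0.33*(-0.66)^i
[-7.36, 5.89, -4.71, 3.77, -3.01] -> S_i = -7.36*(-0.80)^i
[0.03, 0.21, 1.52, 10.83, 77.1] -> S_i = 0.03*7.12^i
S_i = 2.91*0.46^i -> [2.91, 1.34, 0.62, 0.28, 0.13]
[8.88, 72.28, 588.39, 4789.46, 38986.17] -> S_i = 8.88*8.14^i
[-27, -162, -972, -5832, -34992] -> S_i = -27*6^i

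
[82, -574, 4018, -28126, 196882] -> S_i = 82*-7^i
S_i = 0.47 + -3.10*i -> [0.47, -2.63, -5.73, -8.83, -11.93]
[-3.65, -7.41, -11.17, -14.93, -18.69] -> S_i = -3.65 + -3.76*i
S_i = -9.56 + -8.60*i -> [-9.56, -18.16, -26.76, -35.36, -43.96]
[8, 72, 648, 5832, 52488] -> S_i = 8*9^i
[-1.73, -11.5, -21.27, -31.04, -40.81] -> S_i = -1.73 + -9.77*i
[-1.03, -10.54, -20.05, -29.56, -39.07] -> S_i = -1.03 + -9.51*i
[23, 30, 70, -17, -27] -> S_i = Random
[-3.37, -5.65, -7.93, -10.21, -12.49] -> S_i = -3.37 + -2.28*i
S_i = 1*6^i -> [1, 6, 36, 216, 1296]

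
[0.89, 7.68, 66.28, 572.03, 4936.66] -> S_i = 0.89*8.63^i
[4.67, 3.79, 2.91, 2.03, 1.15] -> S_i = 4.67 + -0.88*i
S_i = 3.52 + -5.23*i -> [3.52, -1.71, -6.94, -12.17, -17.4]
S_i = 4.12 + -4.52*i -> [4.12, -0.4, -4.92, -9.44, -13.96]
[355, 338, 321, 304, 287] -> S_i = 355 + -17*i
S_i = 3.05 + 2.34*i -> [3.05, 5.39, 7.73, 10.07, 12.41]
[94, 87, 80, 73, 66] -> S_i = 94 + -7*i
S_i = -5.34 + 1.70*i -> [-5.34, -3.64, -1.94, -0.24, 1.46]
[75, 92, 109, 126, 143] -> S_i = 75 + 17*i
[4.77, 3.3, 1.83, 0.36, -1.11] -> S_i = 4.77 + -1.47*i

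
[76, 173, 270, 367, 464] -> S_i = 76 + 97*i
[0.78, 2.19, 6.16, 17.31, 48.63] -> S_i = 0.78*2.81^i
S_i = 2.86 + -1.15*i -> [2.86, 1.71, 0.56, -0.59, -1.74]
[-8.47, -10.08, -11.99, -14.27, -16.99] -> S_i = -8.47*1.19^i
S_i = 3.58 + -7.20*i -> [3.58, -3.62, -10.82, -18.02, -25.22]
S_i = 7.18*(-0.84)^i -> [7.18, -6.03, 5.07, -4.26, 3.57]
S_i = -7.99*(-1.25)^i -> [-7.99, 9.99, -12.48, 15.61, -19.51]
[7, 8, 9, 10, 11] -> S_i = 7 + 1*i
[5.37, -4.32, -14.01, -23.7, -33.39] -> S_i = 5.37 + -9.69*i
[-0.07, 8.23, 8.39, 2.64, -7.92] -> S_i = Random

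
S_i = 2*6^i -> [2, 12, 72, 432, 2592]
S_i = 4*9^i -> [4, 36, 324, 2916, 26244]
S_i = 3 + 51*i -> [3, 54, 105, 156, 207]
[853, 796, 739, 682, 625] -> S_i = 853 + -57*i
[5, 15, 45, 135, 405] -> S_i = 5*3^i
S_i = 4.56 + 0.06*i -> [4.56, 4.62, 4.68, 4.74, 4.8]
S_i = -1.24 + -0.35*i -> [-1.24, -1.59, -1.94, -2.29, -2.64]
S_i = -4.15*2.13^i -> [-4.15, -8.84, -18.83, -40.1, -85.42]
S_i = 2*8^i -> [2, 16, 128, 1024, 8192]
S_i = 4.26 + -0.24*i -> [4.26, 4.02, 3.78, 3.54, 3.3]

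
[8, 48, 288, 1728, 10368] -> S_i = 8*6^i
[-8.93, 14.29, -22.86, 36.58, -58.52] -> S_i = -8.93*(-1.60)^i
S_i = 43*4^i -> [43, 172, 688, 2752, 11008]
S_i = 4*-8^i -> [4, -32, 256, -2048, 16384]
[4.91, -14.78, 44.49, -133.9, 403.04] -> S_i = 4.91*(-3.01)^i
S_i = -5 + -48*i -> [-5, -53, -101, -149, -197]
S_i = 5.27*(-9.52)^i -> [5.27, -50.17, 477.62, -4546.96, 43287.09]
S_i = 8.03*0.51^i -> [8.03, 4.1, 2.09, 1.07, 0.54]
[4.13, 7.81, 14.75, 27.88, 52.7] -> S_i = 4.13*1.89^i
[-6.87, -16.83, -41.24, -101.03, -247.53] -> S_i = -6.87*2.45^i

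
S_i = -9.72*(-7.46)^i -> [-9.72, 72.51, -540.93, 4035.36, -30103.82]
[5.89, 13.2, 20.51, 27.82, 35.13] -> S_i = 5.89 + 7.31*i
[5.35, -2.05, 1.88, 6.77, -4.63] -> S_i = Random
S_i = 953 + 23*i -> [953, 976, 999, 1022, 1045]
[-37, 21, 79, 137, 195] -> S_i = -37 + 58*i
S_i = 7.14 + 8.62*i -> [7.14, 15.76, 24.38, 33.0, 41.62]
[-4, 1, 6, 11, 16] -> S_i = -4 + 5*i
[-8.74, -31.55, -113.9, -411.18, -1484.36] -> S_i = -8.74*3.61^i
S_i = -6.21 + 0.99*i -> [-6.21, -5.22, -4.23, -3.24, -2.25]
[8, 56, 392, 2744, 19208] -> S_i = 8*7^i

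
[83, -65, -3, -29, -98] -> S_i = Random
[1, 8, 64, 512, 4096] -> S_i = 1*8^i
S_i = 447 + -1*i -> [447, 446, 445, 444, 443]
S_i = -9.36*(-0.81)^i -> [-9.36, 7.58, -6.14, 4.97, -4.03]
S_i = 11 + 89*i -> [11, 100, 189, 278, 367]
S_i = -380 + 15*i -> [-380, -365, -350, -335, -320]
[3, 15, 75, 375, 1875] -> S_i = 3*5^i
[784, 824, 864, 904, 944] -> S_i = 784 + 40*i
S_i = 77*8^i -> [77, 616, 4928, 39424, 315392]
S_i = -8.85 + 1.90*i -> [-8.85, -6.95, -5.05, -3.15, -1.25]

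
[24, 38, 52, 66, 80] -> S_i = 24 + 14*i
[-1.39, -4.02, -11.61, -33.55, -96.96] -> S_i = -1.39*2.89^i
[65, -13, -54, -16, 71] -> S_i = Random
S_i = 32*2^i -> [32, 64, 128, 256, 512]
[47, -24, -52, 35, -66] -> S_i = Random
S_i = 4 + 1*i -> [4, 5, 6, 7, 8]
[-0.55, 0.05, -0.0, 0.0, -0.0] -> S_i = -0.55*(-0.09)^i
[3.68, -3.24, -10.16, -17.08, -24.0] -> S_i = 3.68 + -6.92*i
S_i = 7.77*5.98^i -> [7.77, 46.46, 277.86, 1661.59, 9936.32]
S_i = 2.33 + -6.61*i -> [2.33, -4.28, -10.89, -17.5, -24.11]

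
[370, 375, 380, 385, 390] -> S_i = 370 + 5*i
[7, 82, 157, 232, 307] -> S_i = 7 + 75*i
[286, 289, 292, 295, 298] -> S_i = 286 + 3*i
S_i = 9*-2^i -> [9, -18, 36, -72, 144]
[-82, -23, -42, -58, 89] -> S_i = Random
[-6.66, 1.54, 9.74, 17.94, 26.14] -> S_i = -6.66 + 8.20*i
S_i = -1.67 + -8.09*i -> [-1.67, -9.76, -17.85, -25.94, -34.03]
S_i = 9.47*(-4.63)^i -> [9.47, -43.85, 203.01, -939.92, 4351.85]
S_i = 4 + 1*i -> [4, 5, 6, 7, 8]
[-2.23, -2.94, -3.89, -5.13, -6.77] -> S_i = -2.23*1.32^i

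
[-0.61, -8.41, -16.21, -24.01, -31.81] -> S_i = -0.61 + -7.80*i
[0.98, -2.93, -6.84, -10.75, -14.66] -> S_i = 0.98 + -3.91*i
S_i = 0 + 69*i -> [0, 69, 138, 207, 276]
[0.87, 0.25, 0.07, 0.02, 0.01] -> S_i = 0.87*0.29^i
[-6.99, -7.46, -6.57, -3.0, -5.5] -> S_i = Random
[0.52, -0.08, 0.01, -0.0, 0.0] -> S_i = 0.52*(-0.15)^i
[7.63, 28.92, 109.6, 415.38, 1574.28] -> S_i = 7.63*3.79^i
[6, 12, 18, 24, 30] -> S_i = 6 + 6*i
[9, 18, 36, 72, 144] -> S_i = 9*2^i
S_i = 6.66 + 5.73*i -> [6.66, 12.39, 18.12, 23.85, 29.58]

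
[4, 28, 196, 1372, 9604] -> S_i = 4*7^i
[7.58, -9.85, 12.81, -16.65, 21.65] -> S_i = 7.58*(-1.30)^i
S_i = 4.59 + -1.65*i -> [4.59, 2.94, 1.29, -0.36, -2.01]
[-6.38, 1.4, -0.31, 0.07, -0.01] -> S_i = -6.38*(-0.22)^i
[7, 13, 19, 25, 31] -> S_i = 7 + 6*i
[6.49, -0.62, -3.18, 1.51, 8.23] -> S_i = Random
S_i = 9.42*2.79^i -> [9.42, 26.28, 73.33, 204.58, 570.78]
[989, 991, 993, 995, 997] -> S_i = 989 + 2*i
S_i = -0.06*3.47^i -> [-0.06, -0.21, -0.72, -2.51, -8.7]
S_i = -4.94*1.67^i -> [-4.94, -8.25, -13.78, -23.01, -38.42]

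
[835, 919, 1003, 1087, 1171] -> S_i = 835 + 84*i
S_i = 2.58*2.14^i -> [2.58, 5.52, 11.82, 25.28, 54.11]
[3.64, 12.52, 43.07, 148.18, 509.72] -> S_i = 3.64*3.44^i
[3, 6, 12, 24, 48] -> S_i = 3*2^i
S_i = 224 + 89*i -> [224, 313, 402, 491, 580]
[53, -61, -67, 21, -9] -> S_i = Random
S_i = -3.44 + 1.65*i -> [-3.44, -1.79, -0.14, 1.51, 3.16]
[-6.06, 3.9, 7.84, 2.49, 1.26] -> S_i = Random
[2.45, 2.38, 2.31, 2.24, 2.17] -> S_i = 2.45 + -0.07*i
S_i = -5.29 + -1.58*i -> [-5.29, -6.87, -8.45, -10.03, -11.61]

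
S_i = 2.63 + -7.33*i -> [2.63, -4.7, -12.03, -19.36, -26.69]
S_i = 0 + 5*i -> [0, 5, 10, 15, 20]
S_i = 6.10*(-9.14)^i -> [6.1, -55.75, 509.59, -4657.67, 42571.08]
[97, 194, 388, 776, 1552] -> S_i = 97*2^i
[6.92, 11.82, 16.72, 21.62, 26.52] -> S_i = 6.92 + 4.90*i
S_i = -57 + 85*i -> [-57, 28, 113, 198, 283]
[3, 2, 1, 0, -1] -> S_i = 3 + -1*i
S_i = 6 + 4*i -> [6, 10, 14, 18, 22]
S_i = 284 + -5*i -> [284, 279, 274, 269, 264]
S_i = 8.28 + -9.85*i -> [8.28, -1.57, -11.42, -21.27, -31.12]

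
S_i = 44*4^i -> [44, 176, 704, 2816, 11264]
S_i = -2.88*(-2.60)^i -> [-2.88, 7.49, -19.47, 50.62, -131.61]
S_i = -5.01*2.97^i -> [-5.01, -14.88, -44.19, -131.25, -389.82]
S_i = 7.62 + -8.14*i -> [7.62, -0.52, -8.66, -16.8, -24.94]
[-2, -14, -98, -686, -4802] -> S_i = -2*7^i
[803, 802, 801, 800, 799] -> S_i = 803 + -1*i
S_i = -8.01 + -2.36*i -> [-8.01, -10.37, -12.73, -15.09, -17.45]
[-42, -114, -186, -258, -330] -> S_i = -42 + -72*i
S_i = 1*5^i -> [1, 5, 25, 125, 625]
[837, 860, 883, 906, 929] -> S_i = 837 + 23*i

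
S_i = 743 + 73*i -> [743, 816, 889, 962, 1035]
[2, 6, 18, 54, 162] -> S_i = 2*3^i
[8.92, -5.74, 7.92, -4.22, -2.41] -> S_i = Random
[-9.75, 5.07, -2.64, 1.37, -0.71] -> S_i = -9.75*(-0.52)^i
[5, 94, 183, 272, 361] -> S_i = 5 + 89*i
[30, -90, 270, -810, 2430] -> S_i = 30*-3^i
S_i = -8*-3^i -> [-8, 24, -72, 216, -648]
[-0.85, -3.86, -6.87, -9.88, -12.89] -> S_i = -0.85 + -3.01*i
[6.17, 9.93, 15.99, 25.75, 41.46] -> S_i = 6.17*1.61^i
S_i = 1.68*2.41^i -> [1.68, 4.05, 9.76, 23.52, 56.67]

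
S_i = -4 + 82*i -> [-4, 78, 160, 242, 324]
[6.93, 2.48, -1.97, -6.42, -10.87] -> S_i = 6.93 + -4.45*i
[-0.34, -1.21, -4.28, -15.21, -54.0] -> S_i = -0.34*3.55^i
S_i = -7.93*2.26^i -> [-7.93, -17.92, -40.5, -91.54, -206.87]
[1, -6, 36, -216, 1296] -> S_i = 1*-6^i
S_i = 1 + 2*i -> [1, 3, 5, 7, 9]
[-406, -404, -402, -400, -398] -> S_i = -406 + 2*i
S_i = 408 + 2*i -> [408, 410, 412, 414, 416]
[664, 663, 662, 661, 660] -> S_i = 664 + -1*i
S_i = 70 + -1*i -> [70, 69, 68, 67, 66]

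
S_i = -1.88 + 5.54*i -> [-1.88, 3.66, 9.2, 14.74, 20.28]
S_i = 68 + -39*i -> [68, 29, -10, -49, -88]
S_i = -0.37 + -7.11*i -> [-0.37, -7.48, -14.59, -21.7, -28.81]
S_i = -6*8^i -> [-6, -48, -384, -3072, -24576]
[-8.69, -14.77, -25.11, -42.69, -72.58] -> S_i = -8.69*1.70^i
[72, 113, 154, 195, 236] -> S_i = 72 + 41*i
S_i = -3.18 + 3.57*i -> [-3.18, 0.39, 3.96, 7.53, 11.1]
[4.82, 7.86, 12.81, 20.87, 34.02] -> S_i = 4.82*1.63^i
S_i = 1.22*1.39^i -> [1.22, 1.7, 2.36, 3.28, 4.55]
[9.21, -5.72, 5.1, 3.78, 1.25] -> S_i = Random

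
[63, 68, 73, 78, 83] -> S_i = 63 + 5*i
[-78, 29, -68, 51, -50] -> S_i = Random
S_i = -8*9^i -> [-8, -72, -648, -5832, -52488]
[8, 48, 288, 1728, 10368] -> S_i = 8*6^i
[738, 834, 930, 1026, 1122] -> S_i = 738 + 96*i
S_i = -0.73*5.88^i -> [-0.73, -4.29, -25.24, -148.41, -872.63]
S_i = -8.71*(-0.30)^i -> [-8.71, 2.61, -0.78, 0.24, -0.07]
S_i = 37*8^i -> [37, 296, 2368, 18944, 151552]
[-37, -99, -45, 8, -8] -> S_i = Random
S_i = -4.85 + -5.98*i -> [-4.85, -10.83, -16.81, -22.79, -28.77]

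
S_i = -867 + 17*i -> [-867, -850, -833, -816, -799]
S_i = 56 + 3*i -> [56, 59, 62, 65, 68]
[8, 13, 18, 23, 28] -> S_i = 8 + 5*i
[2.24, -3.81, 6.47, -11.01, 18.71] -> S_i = 2.24*(-1.70)^i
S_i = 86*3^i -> [86, 258, 774, 2322, 6966]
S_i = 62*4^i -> [62, 248, 992, 3968, 15872]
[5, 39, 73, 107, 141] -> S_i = 5 + 34*i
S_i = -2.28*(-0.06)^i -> [-2.28, 0.14, -0.01, 0.0, -0.0]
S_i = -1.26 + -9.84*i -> [-1.26, -11.1, -20.94, -30.78, -40.62]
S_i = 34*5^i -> [34, 170, 850, 4250, 21250]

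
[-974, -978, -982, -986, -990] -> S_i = -974 + -4*i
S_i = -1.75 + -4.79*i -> [-1.75, -6.54, -11.33, -16.12, -20.91]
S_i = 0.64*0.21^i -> [0.64, 0.13, 0.03, 0.01, 0.0]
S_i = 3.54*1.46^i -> [3.54, 5.17, 7.55, 11.02, 16.08]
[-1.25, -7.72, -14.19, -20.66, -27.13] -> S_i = -1.25 + -6.47*i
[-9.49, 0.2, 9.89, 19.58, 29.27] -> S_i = -9.49 + 9.69*i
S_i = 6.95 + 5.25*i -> [6.95, 12.2, 17.45, 22.7, 27.95]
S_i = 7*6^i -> [7, 42, 252, 1512, 9072]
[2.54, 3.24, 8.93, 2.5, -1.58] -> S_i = Random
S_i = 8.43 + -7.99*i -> [8.43, 0.44, -7.55, -15.54, -23.53]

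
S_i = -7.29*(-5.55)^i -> [-7.29, 40.46, -224.55, 1246.25, -6916.71]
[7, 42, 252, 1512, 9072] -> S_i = 7*6^i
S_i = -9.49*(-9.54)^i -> [-9.49, 90.53, -863.7, 8239.7, -78606.73]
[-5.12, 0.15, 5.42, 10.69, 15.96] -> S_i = -5.12 + 5.27*i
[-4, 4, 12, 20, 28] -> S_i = -4 + 8*i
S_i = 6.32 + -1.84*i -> [6.32, 4.48, 2.64, 0.8, -1.04]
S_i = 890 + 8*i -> [890, 898, 906, 914, 922]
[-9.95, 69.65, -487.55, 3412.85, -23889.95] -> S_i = -9.95*(-7.00)^i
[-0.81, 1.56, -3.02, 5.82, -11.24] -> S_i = -0.81*(-1.93)^i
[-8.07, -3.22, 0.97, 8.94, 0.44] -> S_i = Random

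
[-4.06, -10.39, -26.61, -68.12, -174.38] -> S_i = -4.06*2.56^i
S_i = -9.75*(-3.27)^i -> [-9.75, 31.88, -104.26, 340.92, -1114.8]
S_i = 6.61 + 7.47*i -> [6.61, 14.08, 21.55, 29.02, 36.49]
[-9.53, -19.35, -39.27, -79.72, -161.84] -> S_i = -9.53*2.03^i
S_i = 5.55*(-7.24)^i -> [5.55, -40.18, 290.92, -2106.24, 15249.21]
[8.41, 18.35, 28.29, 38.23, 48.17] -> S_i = 8.41 + 9.94*i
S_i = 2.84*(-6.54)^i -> [2.84, -18.57, 121.47, -794.42, 5195.52]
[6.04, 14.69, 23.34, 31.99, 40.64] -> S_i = 6.04 + 8.65*i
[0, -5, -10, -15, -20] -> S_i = 0 + -5*i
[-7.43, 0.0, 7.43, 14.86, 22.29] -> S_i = -7.43 + 7.43*i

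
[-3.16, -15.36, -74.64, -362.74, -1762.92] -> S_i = -3.16*4.86^i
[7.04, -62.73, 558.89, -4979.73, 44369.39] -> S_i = 7.04*(-8.91)^i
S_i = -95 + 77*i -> [-95, -18, 59, 136, 213]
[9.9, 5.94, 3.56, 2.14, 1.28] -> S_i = 9.90*0.60^i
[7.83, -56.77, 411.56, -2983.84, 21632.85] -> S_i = 7.83*(-7.25)^i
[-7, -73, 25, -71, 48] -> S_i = Random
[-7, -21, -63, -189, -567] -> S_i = -7*3^i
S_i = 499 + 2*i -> [499, 501, 503, 505, 507]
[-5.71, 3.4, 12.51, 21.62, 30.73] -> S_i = -5.71 + 9.11*i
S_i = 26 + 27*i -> [26, 53, 80, 107, 134]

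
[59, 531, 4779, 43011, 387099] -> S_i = 59*9^i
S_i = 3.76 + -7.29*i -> [3.76, -3.53, -10.82, -18.11, -25.4]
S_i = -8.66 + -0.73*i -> [-8.66, -9.39, -10.12, -10.85, -11.58]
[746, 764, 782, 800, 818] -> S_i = 746 + 18*i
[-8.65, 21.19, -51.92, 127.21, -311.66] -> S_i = -8.65*(-2.45)^i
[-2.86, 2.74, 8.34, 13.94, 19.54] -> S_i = -2.86 + 5.60*i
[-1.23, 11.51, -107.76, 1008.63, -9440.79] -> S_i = -1.23*(-9.36)^i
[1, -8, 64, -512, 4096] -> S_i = 1*-8^i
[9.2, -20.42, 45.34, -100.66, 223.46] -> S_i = 9.20*(-2.22)^i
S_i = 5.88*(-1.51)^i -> [5.88, -8.88, 13.41, -20.24, 30.57]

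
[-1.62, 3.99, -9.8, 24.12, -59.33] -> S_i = -1.62*(-2.46)^i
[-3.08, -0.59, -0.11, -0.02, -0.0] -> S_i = -3.08*0.19^i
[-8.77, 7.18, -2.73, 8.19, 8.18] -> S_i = Random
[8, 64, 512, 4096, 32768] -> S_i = 8*8^i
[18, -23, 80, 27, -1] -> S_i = Random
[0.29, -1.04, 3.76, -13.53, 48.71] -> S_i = 0.29*(-3.60)^i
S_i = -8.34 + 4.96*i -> [-8.34, -3.38, 1.58, 6.54, 11.5]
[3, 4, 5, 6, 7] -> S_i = 3 + 1*i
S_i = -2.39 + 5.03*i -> [-2.39, 2.64, 7.67, 12.7, 17.73]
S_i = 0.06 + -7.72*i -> [0.06, -7.66, -15.38, -23.1, -30.82]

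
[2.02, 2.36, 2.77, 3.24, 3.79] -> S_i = 2.02*1.17^i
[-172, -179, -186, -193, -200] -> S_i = -172 + -7*i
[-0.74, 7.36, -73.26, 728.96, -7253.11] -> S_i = -0.74*(-9.95)^i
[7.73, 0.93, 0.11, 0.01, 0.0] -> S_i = 7.73*0.12^i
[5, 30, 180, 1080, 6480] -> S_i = 5*6^i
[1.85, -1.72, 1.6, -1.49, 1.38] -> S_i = 1.85*(-0.93)^i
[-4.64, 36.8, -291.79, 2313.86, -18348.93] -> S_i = -4.64*(-7.93)^i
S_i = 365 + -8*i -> [365, 357, 349, 341, 333]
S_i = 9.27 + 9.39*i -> [9.27, 18.66, 28.05, 37.44, 46.83]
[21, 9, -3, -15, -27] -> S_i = 21 + -12*i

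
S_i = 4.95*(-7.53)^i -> [4.95, -37.27, 280.67, -2113.44, 15914.21]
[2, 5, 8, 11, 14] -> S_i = 2 + 3*i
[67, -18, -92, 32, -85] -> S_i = Random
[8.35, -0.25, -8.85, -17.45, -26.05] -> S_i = 8.35 + -8.60*i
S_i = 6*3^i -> [6, 18, 54, 162, 486]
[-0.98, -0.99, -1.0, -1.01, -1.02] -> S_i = -0.98*1.01^i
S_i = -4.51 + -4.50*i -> [-4.51, -9.01, -13.51, -18.01, -22.51]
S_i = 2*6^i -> [2, 12, 72, 432, 2592]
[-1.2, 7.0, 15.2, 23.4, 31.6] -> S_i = -1.20 + 8.20*i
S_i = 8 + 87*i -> [8, 95, 182, 269, 356]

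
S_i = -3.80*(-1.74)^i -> [-3.8, 6.61, -11.5, 20.02, -34.83]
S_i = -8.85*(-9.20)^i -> [-8.85, 81.42, -749.06, 6891.39, -63400.78]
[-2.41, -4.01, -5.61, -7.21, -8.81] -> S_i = -2.41 + -1.60*i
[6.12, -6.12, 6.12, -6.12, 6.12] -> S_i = 6.12*(-1.00)^i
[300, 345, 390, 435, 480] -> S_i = 300 + 45*i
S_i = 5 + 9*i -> [5, 14, 23, 32, 41]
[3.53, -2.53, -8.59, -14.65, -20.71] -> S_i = 3.53 + -6.06*i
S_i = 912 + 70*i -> [912, 982, 1052, 1122, 1192]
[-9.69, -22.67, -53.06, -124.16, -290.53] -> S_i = -9.69*2.34^i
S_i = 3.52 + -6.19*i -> [3.52, -2.67, -8.86, -15.05, -21.24]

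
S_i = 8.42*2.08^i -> [8.42, 17.51, 36.43, 75.77, 157.6]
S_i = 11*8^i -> [11, 88, 704, 5632, 45056]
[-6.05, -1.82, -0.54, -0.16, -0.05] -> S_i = -6.05*0.30^i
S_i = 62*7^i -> [62, 434, 3038, 21266, 148862]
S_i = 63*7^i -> [63, 441, 3087, 21609, 151263]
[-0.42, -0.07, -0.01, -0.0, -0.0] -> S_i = -0.42*0.17^i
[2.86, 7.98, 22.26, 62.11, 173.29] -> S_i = 2.86*2.79^i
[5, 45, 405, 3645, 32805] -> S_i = 5*9^i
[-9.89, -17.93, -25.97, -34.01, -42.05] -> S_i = -9.89 + -8.04*i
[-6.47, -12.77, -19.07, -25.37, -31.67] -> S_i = -6.47 + -6.30*i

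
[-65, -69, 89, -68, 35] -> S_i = Random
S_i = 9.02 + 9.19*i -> [9.02, 18.21, 27.4, 36.59, 45.78]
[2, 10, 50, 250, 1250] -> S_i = 2*5^i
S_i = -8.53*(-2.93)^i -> [-8.53, 24.99, -73.23, 214.56, -628.67]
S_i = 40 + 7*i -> [40, 47, 54, 61, 68]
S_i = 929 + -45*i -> [929, 884, 839, 794, 749]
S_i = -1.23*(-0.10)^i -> [-1.23, 0.12, -0.01, 0.0, -0.0]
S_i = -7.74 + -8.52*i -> [-7.74, -16.26, -24.78, -33.3, -41.82]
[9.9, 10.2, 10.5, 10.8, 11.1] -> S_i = 9.90 + 0.30*i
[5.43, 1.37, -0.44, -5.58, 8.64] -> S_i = Random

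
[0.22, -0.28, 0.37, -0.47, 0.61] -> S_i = 0.22*(-1.29)^i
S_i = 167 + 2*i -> [167, 169, 171, 173, 175]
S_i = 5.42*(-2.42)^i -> [5.42, -13.12, 31.74, -76.81, 185.89]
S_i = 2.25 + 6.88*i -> [2.25, 9.13, 16.01, 22.89, 29.77]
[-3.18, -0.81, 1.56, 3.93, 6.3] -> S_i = -3.18 + 2.37*i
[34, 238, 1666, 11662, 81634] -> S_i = 34*7^i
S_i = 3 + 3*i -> [3, 6, 9, 12, 15]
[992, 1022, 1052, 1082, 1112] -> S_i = 992 + 30*i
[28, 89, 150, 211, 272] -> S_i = 28 + 61*i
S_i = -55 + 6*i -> [-55, -49, -43, -37, -31]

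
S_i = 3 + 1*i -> [3, 4, 5, 6, 7]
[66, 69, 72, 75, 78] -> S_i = 66 + 3*i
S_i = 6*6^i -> [6, 36, 216, 1296, 7776]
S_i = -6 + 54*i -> [-6, 48, 102, 156, 210]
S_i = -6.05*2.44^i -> [-6.05, -14.76, -36.02, -87.89, -214.44]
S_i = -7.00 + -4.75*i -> [-7.0, -11.75, -16.5, -21.25, -26.0]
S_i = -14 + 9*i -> [-14, -5, 4, 13, 22]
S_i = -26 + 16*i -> [-26, -10, 6, 22, 38]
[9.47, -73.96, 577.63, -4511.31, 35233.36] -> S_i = 9.47*(-7.81)^i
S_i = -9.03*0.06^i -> [-9.03, -0.54, -0.03, -0.0, -0.0]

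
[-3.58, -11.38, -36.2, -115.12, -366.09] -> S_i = -3.58*3.18^i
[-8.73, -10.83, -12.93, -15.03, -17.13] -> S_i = -8.73 + -2.10*i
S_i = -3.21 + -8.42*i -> [-3.21, -11.63, -20.05, -28.47, -36.89]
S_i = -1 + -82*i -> [-1, -83, -165, -247, -329]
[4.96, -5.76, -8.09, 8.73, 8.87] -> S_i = Random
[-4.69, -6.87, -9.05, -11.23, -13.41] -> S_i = -4.69 + -2.18*i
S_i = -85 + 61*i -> [-85, -24, 37, 98, 159]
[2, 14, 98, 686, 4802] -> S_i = 2*7^i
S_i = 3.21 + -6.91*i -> [3.21, -3.7, -10.61, -17.52, -24.43]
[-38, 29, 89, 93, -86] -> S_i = Random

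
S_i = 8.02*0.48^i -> [8.02, 3.85, 1.85, 0.89, 0.43]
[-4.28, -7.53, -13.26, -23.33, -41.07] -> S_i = -4.28*1.76^i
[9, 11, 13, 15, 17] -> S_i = 9 + 2*i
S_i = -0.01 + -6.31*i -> [-0.01, -6.32, -12.63, -18.94, -25.25]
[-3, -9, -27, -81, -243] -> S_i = -3*3^i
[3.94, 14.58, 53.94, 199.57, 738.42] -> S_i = 3.94*3.70^i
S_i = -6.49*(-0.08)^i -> [-6.49, 0.52, -0.04, 0.0, -0.0]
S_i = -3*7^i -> [-3, -21, -147, -1029, -7203]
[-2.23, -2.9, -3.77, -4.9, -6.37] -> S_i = -2.23*1.30^i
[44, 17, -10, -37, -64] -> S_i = 44 + -27*i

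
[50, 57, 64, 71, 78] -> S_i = 50 + 7*i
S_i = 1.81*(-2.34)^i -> [1.81, -4.24, 9.91, -23.19, 54.27]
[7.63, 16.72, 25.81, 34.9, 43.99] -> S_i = 7.63 + 9.09*i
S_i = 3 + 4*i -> [3, 7, 11, 15, 19]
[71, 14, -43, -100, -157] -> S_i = 71 + -57*i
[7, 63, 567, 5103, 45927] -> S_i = 7*9^i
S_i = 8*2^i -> [8, 16, 32, 64, 128]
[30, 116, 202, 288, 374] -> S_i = 30 + 86*i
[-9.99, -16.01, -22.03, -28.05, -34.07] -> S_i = -9.99 + -6.02*i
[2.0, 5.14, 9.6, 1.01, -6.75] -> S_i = Random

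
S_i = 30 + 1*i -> [30, 31, 32, 33, 34]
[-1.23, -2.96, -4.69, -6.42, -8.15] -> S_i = -1.23 + -1.73*i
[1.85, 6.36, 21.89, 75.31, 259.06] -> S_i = 1.85*3.44^i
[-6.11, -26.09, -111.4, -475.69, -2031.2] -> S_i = -6.11*4.27^i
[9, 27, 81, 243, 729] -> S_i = 9*3^i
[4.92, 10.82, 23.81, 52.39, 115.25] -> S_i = 4.92*2.20^i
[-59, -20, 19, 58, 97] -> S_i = -59 + 39*i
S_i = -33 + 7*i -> [-33, -26, -19, -12, -5]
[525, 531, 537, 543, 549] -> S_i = 525 + 6*i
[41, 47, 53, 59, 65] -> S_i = 41 + 6*i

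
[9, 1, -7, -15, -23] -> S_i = 9 + -8*i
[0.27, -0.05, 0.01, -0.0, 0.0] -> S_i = 0.27*(-0.20)^i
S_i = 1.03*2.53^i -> [1.03, 2.61, 6.59, 16.68, 42.2]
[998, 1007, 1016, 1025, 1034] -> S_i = 998 + 9*i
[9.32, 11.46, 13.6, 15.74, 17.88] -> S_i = 9.32 + 2.14*i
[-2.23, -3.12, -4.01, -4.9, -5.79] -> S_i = -2.23 + -0.89*i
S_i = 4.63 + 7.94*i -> [4.63, 12.57, 20.51, 28.45, 36.39]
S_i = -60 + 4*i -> [-60, -56, -52, -48, -44]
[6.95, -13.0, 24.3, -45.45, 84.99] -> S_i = 6.95*(-1.87)^i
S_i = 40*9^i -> [40, 360, 3240, 29160, 262440]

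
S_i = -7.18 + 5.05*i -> [-7.18, -2.13, 2.92, 7.97, 13.02]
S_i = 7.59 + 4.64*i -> [7.59, 12.23, 16.87, 21.51, 26.15]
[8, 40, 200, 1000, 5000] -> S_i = 8*5^i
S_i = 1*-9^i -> [1, -9, 81, -729, 6561]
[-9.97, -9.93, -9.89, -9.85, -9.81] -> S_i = -9.97 + 0.04*i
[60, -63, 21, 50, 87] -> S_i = Random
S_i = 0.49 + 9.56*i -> [0.49, 10.05, 19.61, 29.17, 38.73]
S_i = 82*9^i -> [82, 738, 6642, 59778, 538002]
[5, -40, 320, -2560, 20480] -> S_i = 5*-8^i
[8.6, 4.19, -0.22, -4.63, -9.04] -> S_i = 8.60 + -4.41*i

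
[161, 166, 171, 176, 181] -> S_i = 161 + 5*i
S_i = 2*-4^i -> [2, -8, 32, -128, 512]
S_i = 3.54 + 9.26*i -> [3.54, 12.8, 22.06, 31.32, 40.58]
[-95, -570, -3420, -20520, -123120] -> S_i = -95*6^i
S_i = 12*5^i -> [12, 60, 300, 1500, 7500]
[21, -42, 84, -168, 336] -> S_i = 21*-2^i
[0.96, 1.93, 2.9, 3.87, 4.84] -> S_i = 0.96 + 0.97*i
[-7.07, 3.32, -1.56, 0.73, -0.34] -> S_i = -7.07*(-0.47)^i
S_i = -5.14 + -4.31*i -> [-5.14, -9.45, -13.76, -18.07, -22.38]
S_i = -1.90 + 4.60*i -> [-1.9, 2.7, 7.3, 11.9, 16.5]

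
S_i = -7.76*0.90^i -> [-7.76, -6.98, -6.29, -5.66, -5.09]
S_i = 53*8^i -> [53, 424, 3392, 27136, 217088]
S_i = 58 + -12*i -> [58, 46, 34, 22, 10]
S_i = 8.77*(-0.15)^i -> [8.77, -1.32, 0.2, -0.03, 0.0]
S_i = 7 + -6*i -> [7, 1, -5, -11, -17]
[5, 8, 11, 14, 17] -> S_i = 5 + 3*i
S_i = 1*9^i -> [1, 9, 81, 729, 6561]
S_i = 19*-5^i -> [19, -95, 475, -2375, 11875]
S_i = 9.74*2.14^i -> [9.74, 20.84, 44.61, 95.46, 204.27]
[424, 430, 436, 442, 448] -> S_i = 424 + 6*i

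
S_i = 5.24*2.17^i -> [5.24, 11.37, 24.67, 53.54, 116.19]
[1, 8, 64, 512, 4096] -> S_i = 1*8^i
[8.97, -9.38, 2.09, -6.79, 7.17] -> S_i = Random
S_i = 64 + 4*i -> [64, 68, 72, 76, 80]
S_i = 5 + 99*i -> [5, 104, 203, 302, 401]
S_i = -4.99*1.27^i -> [-4.99, -6.34, -8.05, -10.22, -12.98]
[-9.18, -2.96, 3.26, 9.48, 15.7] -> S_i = -9.18 + 6.22*i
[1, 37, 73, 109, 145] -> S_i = 1 + 36*i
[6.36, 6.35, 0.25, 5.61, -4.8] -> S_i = Random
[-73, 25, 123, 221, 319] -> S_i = -73 + 98*i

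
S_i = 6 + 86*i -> [6, 92, 178, 264, 350]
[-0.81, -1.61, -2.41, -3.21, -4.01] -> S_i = -0.81 + -0.80*i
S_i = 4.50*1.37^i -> [4.5, 6.17, 8.45, 11.57, 15.85]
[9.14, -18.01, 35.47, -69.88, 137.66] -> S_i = 9.14*(-1.97)^i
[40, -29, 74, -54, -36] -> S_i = Random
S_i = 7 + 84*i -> [7, 91, 175, 259, 343]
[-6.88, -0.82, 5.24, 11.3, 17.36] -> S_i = -6.88 + 6.06*i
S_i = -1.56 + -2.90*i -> [-1.56, -4.46, -7.36, -10.26, -13.16]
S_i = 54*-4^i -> [54, -216, 864, -3456, 13824]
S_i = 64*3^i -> [64, 192, 576, 1728, 5184]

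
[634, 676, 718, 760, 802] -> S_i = 634 + 42*i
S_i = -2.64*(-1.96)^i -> [-2.64, 5.17, -10.14, 19.88, -38.96]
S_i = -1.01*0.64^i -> [-1.01, -0.65, -0.41, -0.26, -0.17]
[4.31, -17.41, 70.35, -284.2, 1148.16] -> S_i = 4.31*(-4.04)^i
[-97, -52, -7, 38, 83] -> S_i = -97 + 45*i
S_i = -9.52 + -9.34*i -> [-9.52, -18.86, -28.2, -37.54, -46.88]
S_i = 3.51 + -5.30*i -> [3.51, -1.79, -7.09, -12.39, -17.69]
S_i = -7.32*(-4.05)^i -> [-7.32, 29.65, -120.07, 486.27, -1969.39]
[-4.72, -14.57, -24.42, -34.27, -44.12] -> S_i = -4.72 + -9.85*i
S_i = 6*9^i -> [6, 54, 486, 4374, 39366]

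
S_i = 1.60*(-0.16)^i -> [1.6, -0.26, 0.04, -0.01, 0.0]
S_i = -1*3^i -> [-1, -3, -9, -27, -81]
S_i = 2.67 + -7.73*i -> [2.67, -5.06, -12.79, -20.52, -28.25]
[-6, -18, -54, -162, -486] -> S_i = -6*3^i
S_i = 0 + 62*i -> [0, 62, 124, 186, 248]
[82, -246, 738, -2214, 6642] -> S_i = 82*-3^i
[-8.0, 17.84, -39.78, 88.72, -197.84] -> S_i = -8.00*(-2.23)^i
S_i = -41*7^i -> [-41, -287, -2009, -14063, -98441]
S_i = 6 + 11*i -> [6, 17, 28, 39, 50]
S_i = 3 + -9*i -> [3, -6, -15, -24, -33]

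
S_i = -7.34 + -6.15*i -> [-7.34, -13.49, -19.64, -25.79, -31.94]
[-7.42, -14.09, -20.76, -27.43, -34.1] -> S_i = -7.42 + -6.67*i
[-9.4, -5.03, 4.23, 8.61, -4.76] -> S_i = Random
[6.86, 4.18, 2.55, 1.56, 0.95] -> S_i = 6.86*0.61^i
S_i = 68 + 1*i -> [68, 69, 70, 71, 72]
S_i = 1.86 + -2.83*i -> [1.86, -0.97, -3.8, -6.63, -9.46]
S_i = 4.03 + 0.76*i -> [4.03, 4.79, 5.55, 6.31, 7.07]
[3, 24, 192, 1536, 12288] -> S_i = 3*8^i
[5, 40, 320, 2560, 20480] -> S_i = 5*8^i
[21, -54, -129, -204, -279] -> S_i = 21 + -75*i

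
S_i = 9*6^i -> [9, 54, 324, 1944, 11664]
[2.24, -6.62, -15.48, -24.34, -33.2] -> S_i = 2.24 + -8.86*i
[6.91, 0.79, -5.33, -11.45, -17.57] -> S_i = 6.91 + -6.12*i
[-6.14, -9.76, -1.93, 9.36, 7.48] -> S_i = Random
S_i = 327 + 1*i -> [327, 328, 329, 330, 331]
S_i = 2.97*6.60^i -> [2.97, 19.6, 129.37, 853.86, 5635.5]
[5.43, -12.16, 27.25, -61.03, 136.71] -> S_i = 5.43*(-2.24)^i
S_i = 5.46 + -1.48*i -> [5.46, 3.98, 2.5, 1.02, -0.46]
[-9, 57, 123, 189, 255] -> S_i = -9 + 66*i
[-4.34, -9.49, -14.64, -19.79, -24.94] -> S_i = -4.34 + -5.15*i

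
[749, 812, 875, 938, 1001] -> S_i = 749 + 63*i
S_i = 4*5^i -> [4, 20, 100, 500, 2500]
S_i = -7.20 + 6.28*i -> [-7.2, -0.92, 5.36, 11.64, 17.92]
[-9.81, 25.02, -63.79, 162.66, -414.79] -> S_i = -9.81*(-2.55)^i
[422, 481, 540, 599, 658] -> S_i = 422 + 59*i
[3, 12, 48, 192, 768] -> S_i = 3*4^i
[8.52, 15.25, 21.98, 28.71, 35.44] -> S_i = 8.52 + 6.73*i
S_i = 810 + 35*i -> [810, 845, 880, 915, 950]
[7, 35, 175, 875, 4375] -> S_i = 7*5^i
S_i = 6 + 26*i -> [6, 32, 58, 84, 110]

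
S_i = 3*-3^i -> [3, -9, 27, -81, 243]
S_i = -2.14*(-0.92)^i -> [-2.14, 1.97, -1.81, 1.67, -1.53]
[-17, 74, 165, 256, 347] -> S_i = -17 + 91*i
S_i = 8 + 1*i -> [8, 9, 10, 11, 12]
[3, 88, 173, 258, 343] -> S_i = 3 + 85*i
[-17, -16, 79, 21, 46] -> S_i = Random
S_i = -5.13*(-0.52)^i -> [-5.13, 2.67, -1.39, 0.72, -0.38]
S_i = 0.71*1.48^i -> [0.71, 1.05, 1.56, 2.3, 3.41]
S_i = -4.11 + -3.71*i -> [-4.11, -7.82, -11.53, -15.24, -18.95]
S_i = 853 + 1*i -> [853, 854, 855, 856, 857]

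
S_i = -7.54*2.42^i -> [-7.54, -18.25, -44.16, -106.86, -258.6]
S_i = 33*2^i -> [33, 66, 132, 264, 528]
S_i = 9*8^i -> [9, 72, 576, 4608, 36864]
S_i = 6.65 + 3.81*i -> [6.65, 10.46, 14.27, 18.08, 21.89]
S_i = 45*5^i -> [45, 225, 1125, 5625, 28125]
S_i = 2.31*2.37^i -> [2.31, 5.47, 12.98, 30.75, 72.88]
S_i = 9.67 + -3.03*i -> [9.67, 6.64, 3.61, 0.58, -2.45]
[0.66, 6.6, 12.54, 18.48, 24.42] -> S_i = 0.66 + 5.94*i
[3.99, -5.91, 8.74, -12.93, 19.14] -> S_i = 3.99*(-1.48)^i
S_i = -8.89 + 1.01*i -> [-8.89, -7.88, -6.87, -5.86, -4.85]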